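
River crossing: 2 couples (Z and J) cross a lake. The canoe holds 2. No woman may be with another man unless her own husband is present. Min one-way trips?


Label couples Z and J.
1. WZ+WJ → (far: WZ,WJ; near: HZ,HJ)
2. WZ ←   (far: WJ; near: HZ,HJ,WZ)
3. HZ+HJ → (far: HZ,HJ,WJ; near: WZ)
4. HZ ←   (far: HJ,WJ; near: HZ,WZ)  — HZ returns, since WZ is alone on near bank
5. HZ+WZ → (far: all four; near: empty)
Every state respects the constraint.
Minimum trips = 5

5


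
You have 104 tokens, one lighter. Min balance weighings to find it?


Each weighing has 3 outcomes (left heavy / balance / right heavy), so k weighings distinguish at most 3^k cases; splitting into three near-equal groups achieves this.
Need 3^k ≥ 104: 3^4 = 81 < 104 ≤ 3^5 = 243
k = ⌈log₃(104)⌉ = 5

5


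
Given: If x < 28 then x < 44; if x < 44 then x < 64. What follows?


Hypothetical syllogism: P → Q, Q → R ⊢ P → R
Premise 1: x < 28 → x < 44
Premise 2: x < 44 → x < 64
Chain the implications: the middle term (x < 44) links the two.
Conclusion: If x < 28, then x < 64.

If x < 28, then x < 64.


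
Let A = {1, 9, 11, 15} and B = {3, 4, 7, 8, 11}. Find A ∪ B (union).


A = {1, 9, 11, 15}
B = {3, 4, 7, 8, 11}
Operation: union
All elements combined: 1, 3, 4, 7, 8, 9, 11, 15

{1, 3, 4, 7, 8, 9, 11, 15}


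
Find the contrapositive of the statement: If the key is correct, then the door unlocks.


Original: If the key is correct, then the door unlocks
Contrapositive: If ¬Q, then ¬P
Negate Q: not (the door unlocks)
Negate P: not (the key is correct)

If not (the door unlocks), then not (the key is correct).


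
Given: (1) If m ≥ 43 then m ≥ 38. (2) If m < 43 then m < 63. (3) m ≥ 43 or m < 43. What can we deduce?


Constructive dilemma: (P → Q) ∧ (R → S), P ∨ R ⊢ Q ∨ S
Premise 1: m ≥ 43 → m ≥ 38
Premise 2: m < 43 → m < 63
Premise 3: m ≥ 43 ∨ m < 43
Case 1: Assuming m ≥ 43, then by Premise 1, m ≥ 38.
Case 2: Assuming m < 43, then by Premise 2, m < 63.
Since one of m ≥ 43 or m < 43 must hold, we get m ≥ 38 or m < 63.

m ≥ 38 or m < 63.


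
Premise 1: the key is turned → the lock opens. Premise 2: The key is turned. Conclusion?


Modus ponens: P → Q, P ⊢ Q
P: the key is turned
Q: the lock opens
We have P → Q and P is true.
By modus ponens, Q must be true.

The lock opens


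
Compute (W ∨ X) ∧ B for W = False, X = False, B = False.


W = False, X = False, B = False
Step 1: W ∨ X = False OR False = False
Step 2: False ∧ B = False AND False = False
OR is true when at least one operand is true; AND requires both.

False


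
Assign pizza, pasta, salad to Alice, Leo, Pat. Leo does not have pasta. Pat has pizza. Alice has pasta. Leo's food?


From clues:
  Pat → pizza
  Alice → pasta
By elimination, Leo gets the remaining.

salad


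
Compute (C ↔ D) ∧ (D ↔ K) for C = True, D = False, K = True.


C = True, D = False, K = True
Step 1: C ↔ D is true when C and D have the same value. Result: False
Step 2: D ↔ K is true when D and K have the same value. Result: False
Step 3: False ∧ False = False

False


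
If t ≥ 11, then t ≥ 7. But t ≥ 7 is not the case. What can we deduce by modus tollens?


Modus tollens: P → Q, ¬Q ⊢ ¬P
P: t ≥ 11
Q: t ≥ 7
We have P → Q and Q is false.
By modus tollens, P must be false.

It is not the case that t ≥ 11


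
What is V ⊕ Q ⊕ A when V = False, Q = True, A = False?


V = False, Q = True, A = False
Step 1: V ⊕ Q = False XOR True = True
Step 2: True ⊕ A = True XOR False = True
XOR is true when an odd number of operands are true.

True


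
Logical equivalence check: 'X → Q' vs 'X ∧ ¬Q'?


Expression 1: X → Q
Expression 2: X ∧ ¬Q
Truth table (X Q | Expr1 Expr2):
  T T |   T     F   ← differ
  T F |   F     T   ← differ
  F T |   T     F   ← differ
  F F |   T     F   ← differ
Counterexample: X=T, Q=T gives Expr1 = T but Expr2 = F, so the expressions are NOT logically equivalent.

No


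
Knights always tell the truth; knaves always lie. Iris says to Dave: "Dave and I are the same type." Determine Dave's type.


Iris says: "Dave and I are the same type."
Case 1: Iris is a Knight (truth-teller)
  Statement is true → they ARE the same → Dave is also a Knight
Case 2: Iris is a Knave (liar)
  Statement is false → they are NOT the same → Dave is a Knight
In both cases, Dave is a Knight.

Knight


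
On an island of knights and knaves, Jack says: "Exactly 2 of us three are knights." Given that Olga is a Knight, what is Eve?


Jack claims exactly 2 knights among Jack, Olga, Eve.
Given: Olga is a Knight.

Case 1: Jack is a Knight (tells truth)
  Then exactly 2 of the three are knights.
  Counting Jack, Olga: 2 knight(s) so far. Need 0 more → Eve = Knave.
Case 2: Jack is a Knave (lies)
  Then the count is NOT 2.
  If Eve = Knight, count = 2 = 2 → claim would be true, contradicts lie.
  If Eve = Knave, count = 1 ≠ 2 → lie confirmed ✓

Eve is a Knave.

Knave


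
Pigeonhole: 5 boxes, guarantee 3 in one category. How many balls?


Pigeonhole: to guarantee k in one of n categories, need (k-1)×n + 1.
k = 3, n = 5
Minimum = (3-1) × 5 + 1 = 2 × 5 + 1

11


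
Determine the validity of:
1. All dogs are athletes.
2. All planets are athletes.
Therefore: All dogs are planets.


Premise 1: All dogs are athletes.
Premise 2: All planets are athletes.
Conclusion: All dogs are planets.
Fallacy: undistributed middle. athletes is predicate in both.
Counterexample: dogs and planets could be disjoint subsets of athletes.

Invalid


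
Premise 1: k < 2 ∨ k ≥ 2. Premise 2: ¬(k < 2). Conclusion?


Disjunctive syllogism: P ∨ Q, ¬P ⊢ Q
Disjunction: k < 2 ∨ k ≥ 2
We know it is not the case that k < 2.
By disjunctive syllogism, the other disjunct must be true.

k ≥ 2


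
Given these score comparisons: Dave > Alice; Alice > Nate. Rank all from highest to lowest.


Constraints: Dave > Alice; Alice > Nate
Method: at each step, the next-highest is the one remaining person who never appears on the smaller side of a constraint between remaining people.
  Step 1: remaining {Dave, Nate, Alice}; on the smaller side: {Nate, Alice} → Dave is next (Dave > Alice).
  Step 2: remaining {Nate, Alice}; on the smaller side: {Nate} → Alice is next (Alice > Nate).
  Step 3: only Nate remains → lowest.
Final ranking (highest to lowest):

Dave > Alice > Nate


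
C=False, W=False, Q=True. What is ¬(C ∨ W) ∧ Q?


C = False, W = False, Q = True
Expression: ¬(C ∨ W) ∧ Q
Step 1: C ∨ W = False OR False = False
Step 2: ¬(C ∨ W) = NOT False = True
Step 3: (True) ∧ Q = True AND True = True

True


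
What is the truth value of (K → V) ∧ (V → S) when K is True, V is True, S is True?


K = True, V = True, S = True
Step 1: K → V is false only when K=True and V=False. Result: True
Step 2: V → S is false only when V=True and S=False. Result: True
Step 3: True ∧ True = True

True


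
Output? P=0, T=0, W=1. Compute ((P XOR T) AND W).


P XOR T = 0^0 = 0
0 AND 1 = 0

0


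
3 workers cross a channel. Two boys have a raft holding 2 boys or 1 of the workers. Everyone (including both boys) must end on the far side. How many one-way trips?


Per crossing of one of the workers: boys→, one←, one of the workers→, one← = 4 trips
3 × 4 = 12, + 1 final boys→ = 13
Minimum trips = 13

13


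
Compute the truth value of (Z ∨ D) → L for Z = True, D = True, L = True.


Z = True, D = True, L = True
Step 1: Z ∨ D = True OR True = True
Step 2: (True) → L: false only when antecedent=True and L=False.
Result: True

True


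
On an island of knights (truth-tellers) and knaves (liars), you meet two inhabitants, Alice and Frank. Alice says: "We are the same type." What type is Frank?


Alice says: "We are the same type."
Case 1: Alice is a Knight (truth-teller)
  Statement is true → they ARE the same → Frank is also a Knight
Case 2: Alice is a Knave (liar)
  Statement is false → they are NOT the same → Frank is a Knight
In both cases, Frank is a Knight.

Knight


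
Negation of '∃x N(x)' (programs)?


Original: ∃x N(x)
Rule: ¬∀→∃, ¬∃→∀, negate predicate.
Negation: ∀x ¬N(x)

∀x ¬N(x)


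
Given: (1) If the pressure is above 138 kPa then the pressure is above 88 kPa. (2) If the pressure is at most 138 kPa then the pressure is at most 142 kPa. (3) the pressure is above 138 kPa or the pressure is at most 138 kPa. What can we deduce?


Constructive dilemma: (P → Q) ∧ (R → S), P ∨ R ⊢ Q ∨ S
Premise 1: the pressure is above 138 kPa → the pressure is above 88 kPa
Premise 2: the pressure is at most 138 kPa → the pressure is at most 142 kPa
Premise 3: the pressure is above 138 kPa ∨ the pressure is at most 138 kPa
Case 1: Assuming the pressure is above 138 kPa, then by Premise 1, the pressure is above 88 kPa.
Case 2: Assuming the pressure is at most 138 kPa, then by Premise 2, the pressure is at most 142 kPa.
Since one of the pressure is above 138 kPa or the pressure is at most 138 kPa must hold, we get the pressure is above 88 kPa or the pressure is at most 142 kPa.

The pressure is above 88 kPa or the pressure is at most 142 kPa.


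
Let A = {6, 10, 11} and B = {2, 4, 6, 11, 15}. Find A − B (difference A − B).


A = {6, 10, 11}
B = {2, 4, 6, 11, 15}
Operation: difference A − B
In A but not B: 10

{10}


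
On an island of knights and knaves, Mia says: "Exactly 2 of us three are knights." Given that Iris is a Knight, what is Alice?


Mia claims exactly 2 knights among Mia, Iris, Alice.
Given: Iris is a Knight.

Case 1: Mia is a Knight (tells truth)
  Then exactly 2 of the three are knights.
  Counting Mia, Iris: 2 knight(s) so far. Need 0 more → Alice = Knave.
Case 2: Mia is a Knave (lies)
  Then the count is NOT 2.
  If Alice = Knight, count = 2 = 2 → claim would be true, contradicts lie.
  If Alice = Knave, count = 1 ≠ 2 → lie confirmed ✓

Alice is a Knave.

Knave


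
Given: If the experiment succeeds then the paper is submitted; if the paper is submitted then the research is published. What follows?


Hypothetical syllogism: P → Q, Q → R ⊢ P → R
Premise 1: the experiment succeeds → the paper is submitted
Premise 2: the paper is submitted → the research is published
Chain the implications: the middle term (the paper is submitted) links the two.
Conclusion: If the experiment succeeds, then the research is published.

If the experiment succeeds, then the research is published.


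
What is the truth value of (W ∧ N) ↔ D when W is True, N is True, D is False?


W = True, N = True, D = False
Step 1: W ∧ N = True AND True = True
Step 2: (True) ↔ D: true when both sides have same truth value.
Result: True ↔ False = False

False


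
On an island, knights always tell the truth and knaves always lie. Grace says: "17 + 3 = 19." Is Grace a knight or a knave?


Statement: "17 + 3 = 19."
Actual: 17 + 3 = 20
Claimed: 19
Statement is FALSE → Grace lies → Knave

Knave


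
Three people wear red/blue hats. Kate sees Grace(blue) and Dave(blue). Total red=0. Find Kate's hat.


Total red = 0, seen red = 0
Own red = 0 - 0 = 0
Kate's hat is blue.

blue


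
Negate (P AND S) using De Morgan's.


De Morgan's law: ¬(P ∧ Q) ≡ ¬P ∨ ¬Q
¬(P ∧ S) = ¬P ∨ ¬S

¬P ∨ ¬S


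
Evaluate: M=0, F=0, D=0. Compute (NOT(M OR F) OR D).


M OR F = 0
NOT(0) = 1
1 OR 0 = 1

1


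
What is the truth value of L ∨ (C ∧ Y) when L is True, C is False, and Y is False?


L = True, C = False, Y = False
Step 1: C ∧ Y = False AND False = False
Step 2: L ∨ False = True OR False = True
AND evaluated first (higher precedence); then OR applied.

True


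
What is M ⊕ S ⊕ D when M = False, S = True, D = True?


M = False, S = True, D = True
Step 1: M ⊕ S = False XOR True = True
Step 2: True ⊕ D = True XOR True = False
XOR is true when an odd number of operands are true.

False


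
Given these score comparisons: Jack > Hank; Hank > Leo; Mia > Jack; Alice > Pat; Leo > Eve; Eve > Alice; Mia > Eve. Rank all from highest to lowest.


Constraints: Jack > Hank; Hank > Leo; Mia > Jack; Alice > Pat; Leo > Eve; Eve > Alice; Mia > Eve
Method: at each step, the next-highest is the one remaining person who never appears on the smaller side of a constraint between remaining people.
  Step 1: remaining {Alice, Hank, Jack, Eve, Mia, Pat, Leo}; on the smaller side: {Alice, Hank, Jack, Eve, Pat, Leo} → Mia is next (Mia > Jack; Mia > Eve).
  Step 2: remaining {Alice, Hank, Jack, Eve, Pat, Leo}; on the smaller side: {Alice, Hank, Eve, Pat, Leo} → Jack is next (Jack > Hank).
  Step 3: remaining {Alice, Hank, Eve, Pat, Leo}; on the smaller side: {Alice, Eve, Pat, Leo} → Hank is next (Hank > Leo).
  Step 4: remaining {Alice, Eve, Pat, Leo}; on the smaller side: {Alice, Eve, Pat} → Leo is next (Leo > Eve).
  Step 5: remaining {Alice, Eve, Pat}; on the smaller side: {Alice, Pat} → Eve is next (Eve > Alice).
  Step 6: remaining {Alice, Pat}; on the smaller side: {Pat} → Alice is next (Alice > Pat).
  Step 7: only Pat remains → lowest.
Final ranking (highest to lowest):

Mia > Jack > Hank > Leo > Eve > Alice > Pat


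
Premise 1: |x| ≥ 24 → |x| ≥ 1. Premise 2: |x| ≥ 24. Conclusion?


Modus ponens: P → Q, P ⊢ Q
P: |x| ≥ 24
Q: |x| ≥ 1
We have P → Q and P is true.
By modus ponens, Q must be true.

|x| ≥ 1


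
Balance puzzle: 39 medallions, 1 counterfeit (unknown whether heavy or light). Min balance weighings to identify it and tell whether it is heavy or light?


Let n = 39. 78 possibilities (n medallions × lighter/heavier); each weighing has 3 outcomes.
Bound for k weighings: say the first weighing puts j medallions on each pan. If it tips, the 2j weighed medallions remain suspects (each with a known direction) and k-1 weighings give 3^(k-1) outcomes; 3^(k-1) is odd, so 2j ≤ 3^(k-1) - 1. If it balances, the n - 2j unweighed medallions remain with direction unknown: 2(n - 2j) ≤ 3^(k-1) - 1 by the same parity argument. Adding, n ≤ (3^(k-1) - 1) + (3^(k-1) - 1)/2 = (3^k - 3)/2, and the classical three-group strategy achieves this (3 medallions in 2 weighings, 12 in 3, 39 in 4, 120 in 5).
So we need the smallest k with (3^k - 3)/2 ≥ 39.
k = 3: (3^3 - 3)/2 = 12 < 39 ✗
k = 4: (3^4 - 3)/2 = 39 ≥ 39 ✓

4


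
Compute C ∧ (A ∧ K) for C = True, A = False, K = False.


C = True, A = False, K = False
Step 1: A ∧ K = False AND False = False
Step 2: C ∧ False = True AND False = False
AND is true only when ALL operands are true.

False


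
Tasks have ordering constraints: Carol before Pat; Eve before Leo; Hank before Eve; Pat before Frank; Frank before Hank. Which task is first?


Constraints: Carol before Pat; Eve before Leo; Hank before Eve; Pat before Frank; Frank before Hank
The first task can have nothing scheduled before it, so it must never appear on the right of a 'before'.
Tasks appearing after some 'before': Pat, Leo, Eve, Frank, Hank.
The only task not in that list is Carol → it is first.

Carol


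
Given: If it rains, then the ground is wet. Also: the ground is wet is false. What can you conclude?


Modus tollens: P → Q, ¬Q ⊢ ¬P
P: it rains
Q: the ground is wet
We have P → Q and Q is false.
By modus tollens, P must be false.

It is not the case that it rains


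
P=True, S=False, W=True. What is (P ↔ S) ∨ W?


P = True, S = False, W = True
Expression: (P ↔ S) ∨ W
Step 1: P ↔ S = (True iff False) (true when values match) = False
Step 2: (False) ∨ W = False OR True = True

True


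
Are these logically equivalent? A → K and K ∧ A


Expression 1: A → K
Expression 2: K ∧ A
Truth table (A K | Expr1 Expr2):
  T T |   T     T
  T F |   F     F
  F T |   T     F   ← differ
  F F |   T     F   ← differ
Counterexample: A=F, K=T gives Expr1 = T but Expr2 = F, so the expressions are NOT logically equivalent.

No


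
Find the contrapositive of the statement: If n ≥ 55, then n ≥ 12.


Original: If n ≥ 55, then n ≥ 12
Contrapositive: If ¬Q, then ¬P
Negate Q: not (n ≥ 12)
Negate P: not (n ≥ 55)

If not (n ≥ 12), then not (n ≥ 55).


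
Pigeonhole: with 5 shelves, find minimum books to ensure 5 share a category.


Pigeonhole: to guarantee k in one of n categories, need (k-1)×n + 1.
k = 5, n = 5
Minimum = (5-1) × 5 + 1 = 4 × 5 + 1

21


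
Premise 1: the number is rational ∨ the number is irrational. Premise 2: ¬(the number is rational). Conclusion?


Disjunctive syllogism: P ∨ Q, ¬P ⊢ Q
Disjunction: the number is rational ∨ the number is irrational
We know it is not the case that the number is rational.
By disjunctive syllogism, the other disjunct must be true.

The number is irrational


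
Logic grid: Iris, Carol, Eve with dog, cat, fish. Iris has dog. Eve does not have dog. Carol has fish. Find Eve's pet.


From clues:
  Carol → fish
  Iris → dog
By elimination, Eve gets the remaining.

cat


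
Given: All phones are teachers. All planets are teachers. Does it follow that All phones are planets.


Premise 1: All phones are teachers.
Premise 2: All planets are teachers.
Conclusion: All phones are planets.
Fallacy: undistributed middle. teachers is predicate in both.
Counterexample: phones and planets could be disjoint subsets of teachers.

Invalid


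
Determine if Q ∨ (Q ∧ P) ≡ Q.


Expression 1: Q ∨ (Q ∧ P)
Expression 2: Q
Truth table (Q P | Expr1 Expr2):
  T T |   T     T
  T F |   T     T
  F T |   F     F
  F F |   F     F
All 4 rows agree, so the expressions are logically equivalent.

Yes


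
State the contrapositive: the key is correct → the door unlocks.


Original: If the key is correct, then the door unlocks
Contrapositive: If ¬Q, then ¬P
Negate Q: not (the door unlocks)
Negate P: not (the key is correct)

If not (the door unlocks), then not (the key is correct).


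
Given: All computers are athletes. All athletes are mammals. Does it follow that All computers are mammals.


Premise 1: All computers are athletes.
Premise 2: All athletes are mammals.
Conclusion: All computers are mammals.
Barbara syllogism (AAA-1): All A are B, All B are C → All A are C.
Middle term (athletes) distributed in premise 2.

Valid


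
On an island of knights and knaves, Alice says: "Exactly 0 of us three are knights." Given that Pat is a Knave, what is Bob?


Alice claims exactly 0 knights among Alice, Pat, Bob.
Given: Pat is a Knave.

Case 1: Alice is a Knight (tells truth)
  Then exactly 0 of the three are knights.
  Counting Alice, Pat: 1 knight(s) so far. Need -1 more → impossible.
Case 2: Alice is a Knave (lies)
  Then the count is NOT 0.
  If Bob = Knave, count = 0 = 0 → claim would be true, contradicts lie.
  If Bob = Knight, count = 1 ≠ 0 → lie confirmed ✓

Bob is a Knight.

Knight


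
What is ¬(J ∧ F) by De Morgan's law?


De Morgan's law: ¬(P ∧ Q) ≡ ¬P ∨ ¬Q
¬(J ∧ F) = ¬J ∨ ¬F

¬J ∨ ¬F


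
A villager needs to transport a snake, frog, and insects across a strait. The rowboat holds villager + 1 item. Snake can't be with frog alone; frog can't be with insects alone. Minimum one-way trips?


1. villager+frog → 2. villager ← 3. villager+snake → 4. villager+frog ← 5. villager+insects → 6. villager ← 7. villager+frog →
Minimum trips = 7

7


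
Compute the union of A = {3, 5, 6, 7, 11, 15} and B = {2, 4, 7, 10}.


A = {3, 5, 6, 7, 11, 15}
B = {2, 4, 7, 10}
Operation: union
All elements combined: 2, 3, 4, 5, 6, 7, 10, 11, 15

{2, 3, 4, 5, 6, 7, 10, 11, 15}


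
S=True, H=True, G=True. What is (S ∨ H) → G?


S = True, H = True, G = True
Expression: (S ∨ H) → G
Step 1: S ∨ H = True OR True = True
Step 2: (True) → G = True → True (false only if antecedent True and consequent False) = True

True


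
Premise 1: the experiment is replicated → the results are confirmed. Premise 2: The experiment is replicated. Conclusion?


Modus ponens: P → Q, P ⊢ Q
P: the experiment is replicated
Q: the results are confirmed
We have P → Q and P is true.
By modus ponens, Q must be true.

The results are confirmed


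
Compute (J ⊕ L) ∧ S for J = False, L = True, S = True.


J = False, L = True, S = True
Step 1: J ⊕ L = False XOR True = True
Step 2: True ∧ S = True AND True = True
XOR true when exactly one of J,L is true; then AND with S.

True


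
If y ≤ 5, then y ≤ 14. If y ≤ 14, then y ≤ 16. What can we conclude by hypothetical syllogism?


Hypothetical syllogism: P → Q, Q → R ⊢ P → R
Premise 1: y ≤ 5 → y ≤ 14
Premise 2: y ≤ 14 → y ≤ 16
Chain the implications: the middle term (y ≤ 14) links the two.
Conclusion: If y ≤ 5, then y ≤ 16.

If y ≤ 5, then y ≤ 16.


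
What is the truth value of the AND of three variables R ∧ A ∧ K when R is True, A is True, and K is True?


R = True, A = True, K = True
Step 1: R ∧ A = True AND True = True
Step 2: (True) ∧ K = (True) AND True = True
AND is true only when ALL operands are true.

True


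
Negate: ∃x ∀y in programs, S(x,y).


Original: ∃x ∀y S(x,y)
Rule: ¬∀→∃, ¬∃→∀, negate predicate.
Negation: ∀x ∃y ¬S(x,y)

∀x ∃y ¬S(x,y)


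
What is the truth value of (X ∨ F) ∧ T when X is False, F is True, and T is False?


X = False, F = True, T = False
Step 1: X ∨ F = False OR True = True
Step 2: True ∧ T = True AND False = False
OR is true when at least one operand is true; AND requires both.

False


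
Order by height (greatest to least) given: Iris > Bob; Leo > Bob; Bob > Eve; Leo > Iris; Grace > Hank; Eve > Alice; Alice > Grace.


Constraints: Iris > Bob; Leo > Bob; Bob > Eve; Leo > Iris; Grace > Hank; Eve > Alice; Alice > Grace
Method: at each step, the next-highest is the one remaining person who never appears on the smaller side of a constraint between remaining people.
  Step 1: remaining {Eve, Hank, Bob, Grace, Iris, Leo, Alice}; on the smaller side: {Eve, Hank, Bob, Grace, Iris, Alice} → Leo is next (Leo > Bob; Leo > Iris).
  Step 2: remaining {Eve, Hank, Bob, Grace, Iris, Alice}; on the smaller side: {Eve, Hank, Bob, Grace, Alice} → Iris is next (Iris > Bob).
  Step 3: remaining {Eve, Hank, Bob, Grace, Alice}; on the smaller side: {Eve, Hank, Grace, Alice} → Bob is next (Bob > Eve).
  Step 4: remaining {Eve, Hank, Grace, Alice}; on the smaller side: {Hank, Grace, Alice} → Eve is next (Eve > Alice).
  Step 5: remaining {Hank, Grace, Alice}; on the smaller side: {Hank, Grace} → Alice is next (Alice > Grace).
  Step 6: remaining {Hank, Grace}; on the smaller side: {Hank} → Grace is next (Grace > Hank).
  Step 7: only Hank remains → lowest.
Final ranking (highest to lowest):

Leo > Iris > Bob > Eve > Alice > Grace > Hank


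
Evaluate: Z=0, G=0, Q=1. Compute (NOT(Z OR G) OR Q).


Z OR G = 0
NOT(0) = 1
1 OR 1 = 1

1


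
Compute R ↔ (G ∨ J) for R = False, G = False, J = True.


R = False, G = False, J = True
Step 1: G ∨ J = False OR True = True
Step 2: R ↔ (True): true when both sides have same truth value.
Result: False ↔ True = False

False


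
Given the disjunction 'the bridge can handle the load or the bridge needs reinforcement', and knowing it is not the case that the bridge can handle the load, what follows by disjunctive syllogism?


Disjunctive syllogism: P ∨ Q, ¬P ⊢ Q
Disjunction: the bridge can handle the load ∨ the bridge needs reinforcement
We know it is not the case that the bridge can handle the load.
By disjunctive syllogism, the other disjunct must be true.

The bridge needs reinforcement


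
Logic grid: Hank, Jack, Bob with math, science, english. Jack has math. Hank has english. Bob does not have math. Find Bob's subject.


From clues:
  Jack → math
  Hank → english
By elimination, Bob gets the remaining.

science


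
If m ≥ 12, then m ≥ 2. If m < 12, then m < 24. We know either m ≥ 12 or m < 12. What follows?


Constructive dilemma: (P → Q) ∧ (R → S), P ∨ R ⊢ Q ∨ S
Premise 1: m ≥ 12 → m ≥ 2
Premise 2: m < 12 → m < 24
Premise 3: m ≥ 12 ∨ m < 12
Case 1: Assuming m ≥ 12, then by Premise 1, m ≥ 2.
Case 2: Assuming m < 12, then by Premise 2, m < 24.
Since one of m ≥ 12 or m < 12 must hold, we get m ≥ 2 or m < 24.

m ≥ 2 or m < 24.


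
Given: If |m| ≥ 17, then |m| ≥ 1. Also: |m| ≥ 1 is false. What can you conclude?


Modus tollens: P → Q, ¬Q ⊢ ¬P
P: |m| ≥ 17
Q: |m| ≥ 1
We have P → Q and Q is false.
By modus tollens, P must be false.

It is not the case that |m| ≥ 17


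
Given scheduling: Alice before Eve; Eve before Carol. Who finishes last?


Constraints: Alice before Eve; Eve before Carol
The last task can have nothing scheduled after it, so it must never appear on the left of a 'before'.
Tasks appearing before some other task: Alice, Eve.
The only task not in that list is Carol → it is last.

Carol


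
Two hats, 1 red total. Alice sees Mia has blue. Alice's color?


Total red = 1, Mia = blue
Red accounted for: 0
Remaining for Alice: 1
Alice's hat is red.

red


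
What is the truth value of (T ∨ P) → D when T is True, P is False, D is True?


T = True, P = False, D = True
Step 1: T ∨ P = True OR False = True
Step 2: (True) → D: false only when antecedent=True and D=False.
Result: True

True


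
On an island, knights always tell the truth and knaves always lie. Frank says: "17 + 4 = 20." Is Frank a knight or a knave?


Statement: "17 + 4 = 20."
Actual: 17 + 4 = 21
Claimed: 20
Statement is FALSE → Frank lies → Knave

Knave


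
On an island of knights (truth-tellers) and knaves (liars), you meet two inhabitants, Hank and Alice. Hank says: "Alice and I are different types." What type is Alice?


Hank says: "Alice and I are different types."
Case 1: Hank is a Knight (truth-teller)
  Statement is true → they ARE different → Alice is a Knave
Case 2: Hank is a Knave (liar)
  Statement is false → they are NOT different → Alice is a Knave
In both cases, Alice is a Knave.

Knave


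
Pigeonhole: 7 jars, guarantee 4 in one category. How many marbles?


Pigeonhole: to guarantee k in one of n categories, need (k-1)×n + 1.
k = 4, n = 7
Minimum = (4-1) × 7 + 1 = 3 × 7 + 1

22


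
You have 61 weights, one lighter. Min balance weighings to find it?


Each weighing has 3 outcomes (left heavy / balance / right heavy), so k weighings distinguish at most 3^k cases; splitting into three near-equal groups achieves this.
Need 3^k ≥ 61: 3^3 = 27 < 61 ≤ 3^4 = 81
k = ⌈log₃(61)⌉ = 4

4


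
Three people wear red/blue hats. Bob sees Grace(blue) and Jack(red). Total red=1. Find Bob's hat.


Total red = 1, seen red = 1
Own red = 1 - 1 = 0
Bob's hat is blue.

blue


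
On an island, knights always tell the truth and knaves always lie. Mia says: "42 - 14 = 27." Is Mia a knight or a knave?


Statement: "42 - 14 = 27."
Actual: 42 - 14 = 28
Claimed: 27
Statement is FALSE → Mia lies → Knave

Knave


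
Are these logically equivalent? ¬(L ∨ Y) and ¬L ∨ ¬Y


Expression 1: ¬(L ∨ Y)
Expression 2: ¬L ∨ ¬Y
Truth table (L Y | Expr1 Expr2):
  T T |   F     F
  T F |   F     T   ← differ
  F T |   F     T   ← differ
  F F |   T     T
Counterexample: L=T, Y=F gives Expr1 = F but Expr2 = T, so the expressions are NOT logically equivalent.

No


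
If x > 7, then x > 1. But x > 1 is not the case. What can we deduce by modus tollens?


Modus tollens: P → Q, ¬Q ⊢ ¬P
P: x > 7
Q: x > 1
We have P → Q and Q is false.
By modus tollens, P must be false.

It is not the case that x > 7


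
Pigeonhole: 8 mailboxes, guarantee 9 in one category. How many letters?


Pigeonhole: to guarantee k in one of n categories, need (k-1)×n + 1.
k = 9, n = 8
Minimum = (9-1) × 8 + 1 = 8 × 8 + 1

65


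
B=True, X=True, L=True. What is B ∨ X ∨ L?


B = True, X = True, L = True
Expression: B ∨ X ∨ L
Step 1: B ∨ X = True OR True = True
Step 2: (True) ∨ L = True OR True = True

True


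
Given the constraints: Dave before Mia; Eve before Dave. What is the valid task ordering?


Constraints: Dave before Mia; Eve before Dave
Method: repeatedly schedule the remaining task that has no remaining task required before it.
  Step 1: remaining {Dave, Eve, Mia}; every task except Eve still has a predecessor pending → schedule Eve.
  Step 2: remaining {Dave, Mia}; every task except Dave still has a predecessor pending → schedule Dave.
  Step 3: only Mia remains → schedule Mia.
Resulting order:

Eve → Dave → Mia


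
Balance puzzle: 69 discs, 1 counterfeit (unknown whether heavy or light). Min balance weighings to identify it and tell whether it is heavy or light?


Let n = 69. 138 possibilities (n discs × lighter/heavier); each weighing has 3 outcomes.
Bound for k weighings: say the first weighing puts j discs on each pan. If it tips, the 2j weighed discs remain suspects (each with a known direction) and k-1 weighings give 3^(k-1) outcomes; 3^(k-1) is odd, so 2j ≤ 3^(k-1) - 1. If it balances, the n - 2j unweighed discs remain with direction unknown: 2(n - 2j) ≤ 3^(k-1) - 1 by the same parity argument. Adding, n ≤ (3^(k-1) - 1) + (3^(k-1) - 1)/2 = (3^k - 3)/2, and the classical three-group strategy achieves this (3 discs in 2 weighings, 12 in 3, 39 in 4, 120 in 5).
So we need the smallest k with (3^k - 3)/2 ≥ 69.
k = 4: (3^4 - 3)/2 = 39 < 69 ✗
k = 5: (3^5 - 3)/2 = 120 ≥ 69 ✓

5


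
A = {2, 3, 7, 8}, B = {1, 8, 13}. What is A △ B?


A = {2, 3, 7, 8}
B = {1, 8, 13}
Operation: symmetric difference
In A only: [2, 3, 7], in B only: [1, 13]

{1, 2, 3, 7, 13}


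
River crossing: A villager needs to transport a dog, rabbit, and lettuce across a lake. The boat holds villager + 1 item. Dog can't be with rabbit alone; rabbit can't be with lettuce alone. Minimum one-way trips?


1. villager+rabbit → 2. villager ← 3. villager+dog → 4. villager+rabbit ← 5. villager+lettuce → 6. villager ← 7. villager+rabbit →
Minimum trips = 7

7


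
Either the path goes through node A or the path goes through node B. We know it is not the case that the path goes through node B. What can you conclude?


Disjunctive syllogism: P ∨ Q, ¬P ⊢ Q
Disjunction: the path goes through node A ∨ the path goes through node B
We know it is not the case that the path goes through node B.
By disjunctive syllogism, the other disjunct must be true.

The path goes through node A


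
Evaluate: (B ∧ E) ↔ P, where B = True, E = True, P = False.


B = True, E = True, P = False
Step 1: B ∧ E = True AND True = True
Step 2: (True) ↔ P: true when both sides have same truth value.
Result: True ↔ False = False

False


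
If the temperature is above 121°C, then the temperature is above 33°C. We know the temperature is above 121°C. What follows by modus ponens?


Modus ponens: P → Q, P ⊢ Q
P: the temperature is above 121°C
Q: the temperature is above 33°C
We have P → Q and P is true.
By modus ponens, Q must be true.

The temperature is above 33°C


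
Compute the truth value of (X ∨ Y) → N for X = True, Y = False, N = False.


X = True, Y = False, N = False
Step 1: X ∨ Y = True OR False = True
Step 2: (True) → N: false only when antecedent=True and N=False.
Result: False

False


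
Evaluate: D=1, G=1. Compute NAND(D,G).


D AND G = 1
NOT(1) = 0

0


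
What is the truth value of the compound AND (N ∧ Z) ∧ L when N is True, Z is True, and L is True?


N = True, Z = True, L = True
Step 1: N ∧ Z = True AND True = True
Step 2: True ∧ L = True AND True = True
AND is true only when ALL operands are true.

True


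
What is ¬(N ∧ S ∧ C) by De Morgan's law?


De Morgan's law: ¬(P ∧ Q ∧ R) ≡ ¬P ∨ ¬Q ∨ ¬R
¬(N ∧ S ∧ C) = ¬N ∨ ¬S ∨ ¬C

¬N ∨ ¬S ∨ ¬C


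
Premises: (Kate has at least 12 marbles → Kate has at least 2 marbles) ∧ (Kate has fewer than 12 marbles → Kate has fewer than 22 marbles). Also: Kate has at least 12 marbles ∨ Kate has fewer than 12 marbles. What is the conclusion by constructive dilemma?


Constructive dilemma: (P → Q) ∧ (R → S), P ∨ R ⊢ Q ∨ S
Premise 1: Kate has at least 12 marbles → Kate has at least 2 marbles
Premise 2: Kate has fewer than 12 marbles → Kate has fewer than 22 marbles
Premise 3: Kate has at least 12 marbles ∨ Kate has fewer than 12 marbles
Case 1: Assuming Kate has at least 12 marbles, then by Premise 1, Kate has at least 2 marbles.
Case 2: Assuming Kate has fewer than 12 marbles, then by Premise 2, Kate has fewer than 22 marbles.
Since one of Kate has at least 12 marbles or Kate has fewer than 12 marbles must hold, we get Kate has at least 2 marbles or Kate has fewer than 22 marbles.

Kate has at least 2 marbles or Kate has fewer than 22 marbles.


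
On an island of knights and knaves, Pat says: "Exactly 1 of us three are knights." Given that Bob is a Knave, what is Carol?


Pat claims exactly 1 knights among Pat, Bob, Carol.
Given: Bob is a Knave.

Case 1: Pat is a Knight (tells truth)
  Then exactly 1 of the three are knights.
  Counting Pat, Bob: 1 knight(s) so far. Need 0 more → Carol = Knave.
Case 2: Pat is a Knave (lies)
  Then the count is NOT 1.
  If Carol = Knight, count = 1 = 1 → claim would be true, contradicts lie.
  If Carol = Knave, count = 0 ≠ 1 → lie confirmed ✓

Carol is a Knave.

Knave


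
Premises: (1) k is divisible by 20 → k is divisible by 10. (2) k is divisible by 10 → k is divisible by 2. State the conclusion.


Hypothetical syllogism: P → Q, Q → R ⊢ P → R
Premise 1: k is divisible by 20 → k is divisible by 10
Premise 2: k is divisible by 10 → k is divisible by 2
Chain the implications: the middle term (k is divisible by 10) links the two.
Conclusion: If k is divisible by 20, then k is divisible by 2.

If k is divisible by 20, then k is divisible by 2.


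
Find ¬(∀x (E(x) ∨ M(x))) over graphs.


Original: ∀x (E(x) ∨ M(x))
Rule: ¬∀→∃, ¬∃→∀, negate predicate.
Negation: ∃x (¬E(x) ∧ ¬M(x))

∃x (¬E(x) ∧ ¬M(x))


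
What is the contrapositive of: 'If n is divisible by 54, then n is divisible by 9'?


Original: If n is divisible by 54, then n is divisible by 9
Contrapositive: If ¬Q, then ¬P
Negate Q: not (n is divisible by 9)
Negate P: not (n is divisible by 54)

If not (n is divisible by 9), then not (n is divisible by 54).


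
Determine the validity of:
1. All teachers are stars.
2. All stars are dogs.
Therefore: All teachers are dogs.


Premise 1: All teachers are stars.
Premise 2: All stars are dogs.
Conclusion: All teachers are dogs.
Barbara syllogism (AAA-1): All A are B, All B are C → All A are C.
Middle term (stars) distributed in premise 2.

Valid


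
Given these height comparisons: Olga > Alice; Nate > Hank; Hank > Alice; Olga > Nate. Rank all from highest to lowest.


Constraints: Olga > Alice; Nate > Hank; Hank > Alice; Olga > Nate
Method: at each step, the next-highest is the one remaining person who never appears on the smaller side of a constraint between remaining people.
  Step 1: remaining {Nate, Alice, Olga, Hank}; on the smaller side: {Nate, Alice, Hank} → Olga is next (Olga > Alice; Olga > Nate).
  Step 2: remaining {Nate, Alice, Hank}; on the smaller side: {Alice, Hank} → Nate is next (Nate > Hank).
  Step 3: remaining {Alice, Hank}; on the smaller side: {Alice} → Hank is next (Hank > Alice).
  Step 4: only Alice remains → lowest.
Final ranking (highest to lowest):

Olga > Nate > Hank > Alice


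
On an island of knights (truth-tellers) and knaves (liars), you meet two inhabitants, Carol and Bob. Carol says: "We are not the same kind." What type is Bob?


Carol says: "We are not the same kind."
Case 1: Carol is a Knight (truth-teller)
  Statement is true → they ARE different → Bob is a Knave
Case 2: Carol is a Knave (liar)
  Statement is false → they are NOT different → Bob is a Knave
In both cases, Bob is a Knave.

Knave


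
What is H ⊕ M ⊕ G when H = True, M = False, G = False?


H = True, M = False, G = False
Step 1: H ⊕ M = True XOR False = True
Step 2: True ⊕ G = True XOR False = True
XOR is true when an odd number of operands are true.

True


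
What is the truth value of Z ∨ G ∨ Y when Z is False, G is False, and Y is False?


Z = False, G = False, Y = False
Step 1: Z ∨ G = False OR False = False
Step 2: False ∨ Y = False OR False = False
OR is true when at least one operand is true.

False


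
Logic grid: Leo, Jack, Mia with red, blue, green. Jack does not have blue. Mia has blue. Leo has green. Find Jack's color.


From clues:
  Mia → blue
  Leo → green
By elimination, Jack gets the remaining.

red


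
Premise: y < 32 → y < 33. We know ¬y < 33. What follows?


Modus tollens: P → Q, ¬Q ⊢ ¬P
P: y < 32
Q: y < 33
We have P → Q and Q is false.
By modus tollens, P must be false.

It is not the case that y < 32


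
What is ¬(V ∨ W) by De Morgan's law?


De Morgan's law: ¬(P ∨ Q) ≡ ¬P ∧ ¬Q
¬(V ∨ W) = ¬V ∧ ¬W

¬V ∧ ¬W


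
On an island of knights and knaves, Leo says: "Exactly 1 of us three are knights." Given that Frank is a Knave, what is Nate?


Leo claims exactly 1 knights among Leo, Frank, Nate.
Given: Frank is a Knave.

Case 1: Leo is a Knight (tells truth)
  Then exactly 1 of the three are knights.
  Counting Leo, Frank: 1 knight(s) so far. Need 0 more → Nate = Knave.
Case 2: Leo is a Knave (lies)
  Then the count is NOT 1.
  If Nate = Knight, count = 1 = 1 → claim would be true, contradicts lie.
  If Nate = Knave, count = 0 ≠ 1 → lie confirmed ✓

Nate is a Knave.

Knave


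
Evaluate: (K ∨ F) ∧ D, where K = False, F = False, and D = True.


K = False, F = False, D = True
Step 1: K ∨ F = False OR False = False
Step 2: False ∧ D = False AND True = False
OR is true when at least one operand is true; AND requires both.

False


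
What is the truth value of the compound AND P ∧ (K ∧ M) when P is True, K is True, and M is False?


P = True, K = True, M = False
Step 1: K ∧ M = True AND False = False
Step 2: P ∧ False = True AND False = False
AND is true only when ALL operands are true.

False


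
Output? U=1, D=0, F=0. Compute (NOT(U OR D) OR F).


U OR D = 1
NOT(1) = 0
0 OR 0 = 0

0


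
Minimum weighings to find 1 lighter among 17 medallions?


Each weighing has 3 outcomes (left heavy / balance / right heavy), so k weighings distinguish at most 3^k cases; splitting into three near-equal groups achieves this.
Need 3^k ≥ 17: 3^2 = 9 < 17 ≤ 3^3 = 27
k = ⌈log₃(17)⌉ = 3

3


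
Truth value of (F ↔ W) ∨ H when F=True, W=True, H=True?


F = True, W = True, H = True
Expression: (F ↔ W) ∨ H
Step 1: F ↔ W = (True iff True) (true when values match) = True
Step 2: (True) ∨ H = True OR True = True

True


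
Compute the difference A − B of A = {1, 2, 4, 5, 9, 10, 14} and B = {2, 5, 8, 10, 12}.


A = {1, 2, 4, 5, 9, 10, 14}
B = {2, 5, 8, 10, 12}
Operation: difference A − B
In A but not B: 1, 4, 9, 14

{1, 4, 9, 14}


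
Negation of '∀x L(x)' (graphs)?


Original: ∀x L(x)
Rule: ¬∀→∃, ¬∃→∀, negate predicate.
Negation: ∃x ¬L(x)

∃x ¬L(x)


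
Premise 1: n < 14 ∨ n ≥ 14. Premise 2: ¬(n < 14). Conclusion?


Disjunctive syllogism: P ∨ Q, ¬P ⊢ Q
Disjunction: n < 14 ∨ n ≥ 14
We know it is not the case that n < 14.
By disjunctive syllogism, the other disjunct must be true.

n ≥ 14


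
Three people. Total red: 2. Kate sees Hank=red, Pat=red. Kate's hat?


Total red = 2, seen red = 2
Own red = 2 - 2 = 0
Kate's hat is blue.

blue


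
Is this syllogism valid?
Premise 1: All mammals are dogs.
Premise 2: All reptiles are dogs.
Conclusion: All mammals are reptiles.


Premise 1: All mammals are dogs.
Premise 2: All reptiles are dogs.
Conclusion: All mammals are reptiles.
Fallacy: undistributed middle. dogs is predicate in both.
Counterexample: mammals and reptiles could be disjoint subsets of dogs.

Invalid
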